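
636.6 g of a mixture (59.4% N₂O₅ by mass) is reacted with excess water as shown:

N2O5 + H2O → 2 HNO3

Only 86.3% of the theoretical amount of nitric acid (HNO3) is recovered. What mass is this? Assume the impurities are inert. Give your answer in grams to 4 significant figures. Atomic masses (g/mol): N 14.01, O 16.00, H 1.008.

Pure N2O5 available = 636.6 g × 0.594 = 378.14 g.
M(N2O5) = 2(14.01) + 5(16.00) = 108.02 g/mol.
M(HNO3) = 1.008 + 14.01 + 3(16.00) = 63.018 g/mol.
n(N2O5) = 378.14 g / 108.02 g/mol = 3.5007 mol.
From the equation the N2O5:HNO3 mole ratio is 1:2, so n(HNO3) = 3.5007 × 2/1 = 7.0013 mol.
Mass of HNO3 = 7.0013 mol × 63.018 g/mol = 441.21 g.
Actual mass collected = 441.21 g × 0.863 = 380.76 g.

380.8 g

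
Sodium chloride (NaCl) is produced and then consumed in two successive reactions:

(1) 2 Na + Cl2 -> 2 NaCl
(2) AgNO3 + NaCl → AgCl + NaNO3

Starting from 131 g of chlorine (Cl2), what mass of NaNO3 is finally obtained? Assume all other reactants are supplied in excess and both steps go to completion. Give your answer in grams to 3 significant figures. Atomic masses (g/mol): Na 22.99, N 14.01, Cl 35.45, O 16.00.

M(Cl2) = 2(35.45) = 70.90 g/mol.
M(NaNO3) = 22.99 + 14.01 + 3(16.00) = 85.00 g/mol.
n(Cl2) = 131.0 / 70.90 = 1.848 mol.
Step 1 gives a 1:2 ratio of Cl2 to NaCl, so n(NaCl) = 3.695 mol.
In step 2 the NaCl:NaNO3 ratio is 1:1, so n(NaNO3) = 3.695 mol.
Mass of NaNO3 = 3.695 × 85.00 = 314.1 g.

314 g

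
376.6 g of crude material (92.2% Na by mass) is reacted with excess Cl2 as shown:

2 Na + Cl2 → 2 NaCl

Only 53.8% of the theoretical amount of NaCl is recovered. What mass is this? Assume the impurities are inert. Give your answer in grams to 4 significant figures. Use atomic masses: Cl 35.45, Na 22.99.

474.9 g

Pure Na available = 376.6 g × 0.922 = 347.23 g.
M(Na) = 22.99 g/mol.
M(NaCl) = 22.99 + 35.45 = 58.44 g/mol.
n(Na) = 347.23 g / 22.99 g/mol = 15.103 mol.
From the equation the Na:NaCl mole ratio is 2:2, so n(NaCl) = 15.103 × 2/2 = 15.103 mol.
Mass of NaCl = 15.103 mol × 58.44 g/mol = 882.64 g.
Actual mass collected = 882.64 g × 0.538 = 474.86 g.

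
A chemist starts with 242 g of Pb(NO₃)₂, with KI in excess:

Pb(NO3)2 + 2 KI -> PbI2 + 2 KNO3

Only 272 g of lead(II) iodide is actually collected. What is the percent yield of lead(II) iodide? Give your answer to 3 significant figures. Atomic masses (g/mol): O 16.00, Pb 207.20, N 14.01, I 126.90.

80.8 %

M(Pb(NO3)2) = 207.20 + 2(14.01) + 6(16.00) = 331.22 g/mol.
M(PbI2) = 207.20 + 2(126.90) = 461.00 g/mol.
n(Pb(NO3)2) = 242.0 g / 331.22 g/mol = 0.7306 mol.
From the equation the Pb(NO3)2:PbI2 mole ratio is 1:1, so n(PbI2) = 0.7306 × 1/1 = 0.7306 mol.
Mass of PbI2 = 0.7306 mol × 461.00 g/mol = 336.8 g.
This is the theoretical yield. Percent yield = 272 g / 336.8 g × 100% = 80.75%.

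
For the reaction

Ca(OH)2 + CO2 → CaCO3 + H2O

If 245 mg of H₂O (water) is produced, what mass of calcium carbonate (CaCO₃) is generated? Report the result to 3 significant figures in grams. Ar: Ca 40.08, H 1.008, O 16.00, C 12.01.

M(H2O) = 2(1.008) + 16.00 = 18.016 g/mol.
M(CaCO3) = 40.08 + 12.01 + 3(16.00) = 100.09 g/mol.
Convert: 245 mg = 0.2450 g.
n(H2O) = 0.2450 g / 18.016 g/mol = 0.01360 mol.
From the equation the H2O:CaCO3 mole ratio is 1:1, so n(CaCO3) = 0.01360 × 1/1 = 0.01360 mol.
Mass of CaCO3 = 0.01360 mol × 100.09 g/mol = 1.361 g.

1.36 g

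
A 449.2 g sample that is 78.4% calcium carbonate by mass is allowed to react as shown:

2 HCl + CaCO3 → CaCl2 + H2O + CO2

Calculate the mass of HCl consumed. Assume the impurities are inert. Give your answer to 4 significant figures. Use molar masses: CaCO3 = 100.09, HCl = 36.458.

Mass of pure CaCO3 = 449.2 g × 0.784 = 352.17 g.
n(CaCO3) = 352.17 g / 100.09 g/mol = 3.5186 mol.
From the equation the CaCO3:HCl mole ratio is 1:2, so n(HCl) = 3.5186 × 2/1 = 7.0371 mol.
Mass of HCl = 7.0371 mol × 36.458 g/mol = 256.56 g.

256.6 g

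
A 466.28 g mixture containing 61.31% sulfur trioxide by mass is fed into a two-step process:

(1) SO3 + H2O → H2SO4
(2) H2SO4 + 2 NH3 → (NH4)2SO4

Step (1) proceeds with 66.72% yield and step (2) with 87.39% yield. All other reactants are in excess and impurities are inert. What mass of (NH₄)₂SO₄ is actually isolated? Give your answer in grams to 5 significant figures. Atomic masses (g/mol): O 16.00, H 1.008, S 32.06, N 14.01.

Pure SO3 = 466.28 × 0.6131 = 285.876 g.
M(SO3) = 32.06 + 3(16.00) = 80.06 g/mol.
M((NH4)2SO4) = 2(14.01) + 8(1.008) + 32.06 + 4(16.00) = 132.144 g/mol.
n(SO3) = 285.876 / 80.06 = 3.57078 mol.
Step 1 (SO3:H2SO4 = 1:1): theoretical n(H2SO4) = 3.57078 mol; at 66.72% yield, n(H2SO4) = 2.38242 mol.
Step 2 (H2SO4:(NH4)2SO4 = 1:1): theoretical n((NH4)2SO4) = 2.38242 mol, so theoretical mass = 2.38242 × 132.144 = 314.823 g.
At 87.39% yield, actual mass of (NH4)2SO4 = 314.823 × 0.8739 = 275.124 g.

275.12 g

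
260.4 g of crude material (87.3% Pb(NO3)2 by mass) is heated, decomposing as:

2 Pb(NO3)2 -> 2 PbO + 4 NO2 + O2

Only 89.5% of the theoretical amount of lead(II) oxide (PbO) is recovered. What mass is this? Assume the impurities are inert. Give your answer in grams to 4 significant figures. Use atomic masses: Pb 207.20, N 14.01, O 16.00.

Pure Pb(NO3)2 available = 260.4 g × 0.873 = 227.33 g.
M(Pb(NO3)2) = 207.20 + 2(14.01) + 6(16.00) = 331.22 g/mol.
M(PbO) = 207.20 + 16.00 = 223.20 g/mol.
n(Pb(NO3)2) = 227.33 g / 331.22 g/mol = 0.68634 mol.
From the equation the Pb(NO3)2:PbO mole ratio is 2:2, so n(PbO) = 0.68634 × 2/2 = 0.68634 mol.
Mass of PbO = 0.68634 mol × 223.20 g/mol = 153.19 g.
Actual mass collected = 153.19 g × 0.895 = 137.11 g.

137.1 g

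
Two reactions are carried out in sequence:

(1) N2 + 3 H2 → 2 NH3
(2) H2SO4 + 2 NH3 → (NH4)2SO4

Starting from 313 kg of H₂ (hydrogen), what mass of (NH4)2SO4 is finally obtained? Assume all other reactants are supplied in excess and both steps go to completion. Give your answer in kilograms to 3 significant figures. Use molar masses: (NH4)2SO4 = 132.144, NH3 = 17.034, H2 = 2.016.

6840 kg

313 kg = 313000 g.
n(H2) = 313000 / 2.016 = 155300 mol.
Step 1 gives a 3:2 ratio of H2 to NH3, so n(NH3) = 103500 mol.
In step 2 the NH3:(NH4)2SO4 ratio is 2:1, so n((NH4)2SO4) = 51750 mol.
Mass of (NH4)2SO4 = 51750 × 132.144 = 6.839 × 10^6 g = 6840 kg.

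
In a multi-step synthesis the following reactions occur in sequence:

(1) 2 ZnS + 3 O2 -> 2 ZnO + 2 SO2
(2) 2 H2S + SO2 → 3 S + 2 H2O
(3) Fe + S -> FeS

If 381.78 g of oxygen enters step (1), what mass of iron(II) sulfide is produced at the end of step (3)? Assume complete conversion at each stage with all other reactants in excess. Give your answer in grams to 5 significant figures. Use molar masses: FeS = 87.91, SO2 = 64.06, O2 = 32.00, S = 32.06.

2097.6 g

n(O2) = 381.78 / 32.00 = 11.9306 mol.
Reaction (1): O2→SO2 ratio 3:2 ⇒ n(SO2) = 7.95375 mol.
Reaction (2): SO2→S ratio 1:3 ⇒ n(S) = 23.8612 mol.
Reaction (3): S→FeS ratio 1:1 ⇒ n(FeS) = 23.8612 mol.
Mass of FeS = 23.8612 × 87.91 = 2097.64 g.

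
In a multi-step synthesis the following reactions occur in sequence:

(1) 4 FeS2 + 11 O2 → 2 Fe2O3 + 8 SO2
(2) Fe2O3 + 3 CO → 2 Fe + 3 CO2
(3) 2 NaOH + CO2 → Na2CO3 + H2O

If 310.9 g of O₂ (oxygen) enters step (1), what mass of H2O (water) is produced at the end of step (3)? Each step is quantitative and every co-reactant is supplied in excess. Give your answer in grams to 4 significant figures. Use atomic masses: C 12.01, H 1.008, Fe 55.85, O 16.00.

M(O2) = 2(16.00) = 32.00 g/mol.
M(H2O) = 2(1.008) + 16.00 = 18.016 g/mol.
n(O2) = 310.9 / 32.00 = 9.7156 mol.
Reaction (1): O2→Fe2O3 ratio 11:2 ⇒ n(Fe2O3) = 1.7665 mol.
Reaction (2): Fe2O3→CO2 ratio 1:3 ⇒ n(CO2) = 5.2994 mol.
Reaction (3): CO2→H2O ratio 1:1 ⇒ n(H2O) = 5.2994 mol.
Mass of H2O = 5.2994 × 18.016 = 95.475 g.

95.47 g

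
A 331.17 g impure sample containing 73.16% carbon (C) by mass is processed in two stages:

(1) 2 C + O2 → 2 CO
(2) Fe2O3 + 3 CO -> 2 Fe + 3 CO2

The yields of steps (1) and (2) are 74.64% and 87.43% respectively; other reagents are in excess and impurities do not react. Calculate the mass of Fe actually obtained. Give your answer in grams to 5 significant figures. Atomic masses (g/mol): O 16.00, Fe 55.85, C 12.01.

490.17 g

Pure C = 331.17 × 0.7316 = 242.284 g.
M(C) = 12.01 g/mol.
M(Fe) = 55.85 g/mol.
n(C) = 242.284 / 12.01 = 20.1735 mol.
Step 1 (C:CO = 2:2): theoretical n(CO) = 20.1735 mol; at 74.64% yield, n(CO) = 15.0575 mol.
Step 2 (CO:Fe = 3:2): theoretical n(Fe) = 10.0383 mol, so theoretical mass = 10.0383 × 55.85 = 560.641 g.
At 87.43% yield, actual mass of Fe = 560.641 × 0.8743 = 490.169 g.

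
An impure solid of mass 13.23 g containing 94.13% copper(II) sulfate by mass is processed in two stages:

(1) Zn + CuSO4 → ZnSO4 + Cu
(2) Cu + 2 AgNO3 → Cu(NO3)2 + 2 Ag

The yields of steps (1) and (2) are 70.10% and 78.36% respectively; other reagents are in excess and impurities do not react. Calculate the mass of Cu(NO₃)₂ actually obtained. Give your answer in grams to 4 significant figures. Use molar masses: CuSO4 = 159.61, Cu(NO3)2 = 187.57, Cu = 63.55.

8.039 g

Pure CuSO4 = 13.23 × 0.9413 = 12.453 g.
n(CuSO4) = 12.453 / 159.61 = 0.078024 mol.
Step 1 (CuSO4:Cu = 1:1): theoretical n(Cu) = 0.078024 mol; at 70.10% yield, n(Cu) = 0.054695 mol.
Step 2 (Cu:Cu(NO3)2 = 1:1): theoretical n(Cu(NO3)2) = 0.054695 mol, so theoretical mass = 0.054695 × 187.57 = 10.259 g.
At 78.36% yield, actual mass of Cu(NO3)2 = 10.259 × 0.7836 = 8.0390 g.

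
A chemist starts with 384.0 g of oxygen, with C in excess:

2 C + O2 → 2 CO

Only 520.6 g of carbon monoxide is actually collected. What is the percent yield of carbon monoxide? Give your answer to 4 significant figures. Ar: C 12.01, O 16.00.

77.44 %

M(O2) = 2(16.00) = 32.00 g/mol.
M(CO) = 12.01 + 16.00 = 28.01 g/mol.
n(O2) = 384.00 g / 32.00 g/mol = 12.000 mol.
From the equation the O2:CO mole ratio is 1:2, so n(CO) = 12.000 × 2/1 = 24.000 mol.
Mass of CO = 24.000 mol × 28.01 g/mol = 672.24 g.
This is the theoretical yield. Percent yield = 520.6 g / 672.24 g × 100% = 77.443%.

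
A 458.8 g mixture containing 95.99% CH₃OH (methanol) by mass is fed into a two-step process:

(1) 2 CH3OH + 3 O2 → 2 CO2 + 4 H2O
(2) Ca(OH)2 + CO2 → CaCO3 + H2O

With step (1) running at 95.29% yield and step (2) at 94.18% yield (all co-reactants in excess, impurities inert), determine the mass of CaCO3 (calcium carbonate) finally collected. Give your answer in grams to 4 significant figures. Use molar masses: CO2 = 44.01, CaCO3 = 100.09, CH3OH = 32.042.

1235 g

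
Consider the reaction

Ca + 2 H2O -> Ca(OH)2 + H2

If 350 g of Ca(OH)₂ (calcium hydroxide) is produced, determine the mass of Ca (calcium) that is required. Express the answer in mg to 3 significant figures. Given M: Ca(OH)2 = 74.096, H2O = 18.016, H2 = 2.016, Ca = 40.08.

189000 mg

n(Ca(OH)2) = 350.0 g / 74.096 g/mol = 4.724 mol.
From the equation the Ca(OH)2:Ca mole ratio is 1:1, so n(Ca) = 4.724 × 1/1 = 4.724 mol.
Mass of Ca = 4.724 mol × 40.08 g/mol = 189.3 g.
Converting to mg: 189.3 g = 189000 mg.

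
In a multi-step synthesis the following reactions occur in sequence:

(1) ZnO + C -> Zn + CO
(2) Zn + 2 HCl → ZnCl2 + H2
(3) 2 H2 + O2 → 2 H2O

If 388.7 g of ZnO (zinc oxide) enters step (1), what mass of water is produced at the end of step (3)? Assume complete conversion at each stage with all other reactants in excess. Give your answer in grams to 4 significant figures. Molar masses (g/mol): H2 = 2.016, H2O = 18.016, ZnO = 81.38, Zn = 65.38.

n(ZnO) = 388.7 / 81.38 = 4.7764 mol.
Reaction (1): ZnO→Zn ratio 1:1 ⇒ n(Zn) = 4.7764 mol.
Reaction (2): Zn→H2 ratio 1:1 ⇒ n(H2) = 4.7764 mol.
Reaction (3): H2→H2O ratio 2:2 ⇒ n(H2O) = 4.7764 mol.
Mass of H2O = 4.7764 × 18.016 = 86.051 g.

86.05 g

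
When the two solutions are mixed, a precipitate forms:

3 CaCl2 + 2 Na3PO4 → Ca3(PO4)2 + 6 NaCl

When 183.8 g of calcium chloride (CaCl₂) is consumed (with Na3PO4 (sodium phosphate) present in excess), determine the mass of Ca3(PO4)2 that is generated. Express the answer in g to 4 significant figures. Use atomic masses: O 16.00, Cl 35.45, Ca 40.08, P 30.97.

M(CaCl2) = 40.08 + 2(35.45) = 110.98 g/mol.
M(Ca3(PO4)2) = 3(40.08) + 2(30.97) + 8(16.00) = 310.18 g/mol.
n(CaCl2) = 183.80 g / 110.98 g/mol = 1.6562 mol.
From the equation the CaCl2:Ca3(PO4)2 mole ratio is 3:1, so n(Ca3(PO4)2) = 1.6562 × 1/3 = 0.55205 mol.
Mass of Ca3(PO4)2 = 0.55205 mol × 310.18 g/mol = 171.24 g.

171.2 g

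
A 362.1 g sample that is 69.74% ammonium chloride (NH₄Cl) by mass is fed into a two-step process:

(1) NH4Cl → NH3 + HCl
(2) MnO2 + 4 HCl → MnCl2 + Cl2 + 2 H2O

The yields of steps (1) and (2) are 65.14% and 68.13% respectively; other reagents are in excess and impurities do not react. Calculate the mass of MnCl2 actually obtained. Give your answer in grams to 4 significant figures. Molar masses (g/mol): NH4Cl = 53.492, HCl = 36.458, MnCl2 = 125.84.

65.91 g

Pure NH4Cl = 362.1 × 0.6974 = 252.53 g.
n(NH4Cl) = 252.53 / 53.492 = 4.7209 mol.
Step 1 (NH4Cl:HCl = 1:1): theoretical n(HCl) = 4.7209 mol; at 65.14% yield, n(HCl) = 3.0752 mol.
Step 2 (HCl:MnCl2 = 4:1): theoretical n(MnCl2) = 0.76879 mol, so theoretical mass = 0.76879 × 125.84 = 96.745 g.
At 68.13% yield, actual mass of MnCl2 = 96.745 × 0.6813 = 65.912 g.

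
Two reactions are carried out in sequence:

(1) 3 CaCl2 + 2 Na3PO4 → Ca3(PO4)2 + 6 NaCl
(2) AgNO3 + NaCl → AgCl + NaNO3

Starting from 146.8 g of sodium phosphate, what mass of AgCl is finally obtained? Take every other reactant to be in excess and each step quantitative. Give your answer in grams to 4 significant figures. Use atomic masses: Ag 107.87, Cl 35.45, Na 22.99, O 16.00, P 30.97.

385.0 g

M(Na3PO4) = 3(22.99) + 30.97 + 4(16.00) = 163.94 g/mol.
M(AgCl) = 107.87 + 35.45 = 143.32 g/mol.
n(Na3PO4) = 146.80 / 163.94 = 0.89545 mol.
Step 1 gives a 2:6 ratio of Na3PO4 to NaCl, so n(NaCl) = 2.6863 mol.
In step 2 the NaCl:AgCl ratio is 1:1, so n(AgCl) = 2.6863 mol.
Mass of AgCl = 2.6863 × 143.32 = 385.01 g.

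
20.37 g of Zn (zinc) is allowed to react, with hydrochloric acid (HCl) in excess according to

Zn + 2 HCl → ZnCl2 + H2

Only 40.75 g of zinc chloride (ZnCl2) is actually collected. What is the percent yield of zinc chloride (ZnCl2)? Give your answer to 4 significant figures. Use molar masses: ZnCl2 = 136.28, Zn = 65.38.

95.97 %

n(Zn) = 20.370 g / 65.38 g/mol = 0.31156 mol.
From the equation the Zn:ZnCl2 mole ratio is 1:1, so n(ZnCl2) = 0.31156 × 1/1 = 0.31156 mol.
Mass of ZnCl2 = 0.31156 mol × 136.28 g/mol = 42.460 g.
This is the theoretical yield. Percent yield = 40.75 g / 42.460 g × 100% = 95.973%.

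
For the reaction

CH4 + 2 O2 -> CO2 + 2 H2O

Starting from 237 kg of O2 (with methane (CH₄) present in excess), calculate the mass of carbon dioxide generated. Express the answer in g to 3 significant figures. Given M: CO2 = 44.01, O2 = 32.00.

163000 g

Convert: 237 kg = 237000 g.
n(O2) = 237000 g / 32.00 g/mol = 7406 mol.
From the equation the O2:CO2 mole ratio is 2:1, so n(CO2) = 7406 × 1/2 = 3703 mol.
Mass of CO2 = 3703 mol × 44.01 g/mol = 163000 g.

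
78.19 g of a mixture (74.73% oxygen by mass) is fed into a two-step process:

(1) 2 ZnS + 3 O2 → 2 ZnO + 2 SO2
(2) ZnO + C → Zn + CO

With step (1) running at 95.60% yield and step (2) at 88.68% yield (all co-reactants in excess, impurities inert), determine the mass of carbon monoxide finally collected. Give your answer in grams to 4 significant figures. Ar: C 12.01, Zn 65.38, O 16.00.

Pure O2 = 78.19 × 0.7473 = 58.431 g.
M(O2) = 2(16.00) = 32.00 g/mol.
M(CO) = 12.01 + 16.00 = 28.01 g/mol.
n(O2) = 58.431 / 32.00 = 1.8260 mol.
Step 1 (O2:ZnO = 3:2): theoretical n(ZnO) = 1.2173 mol; at 95.60% yield, n(ZnO) = 1.1638 mol.
Step 2 (ZnO:CO = 1:1): theoretical n(CO) = 1.1638 mol, so theoretical mass = 1.1638 × 28.01 = 32.597 g.
At 88.68% yield, actual mass of CO = 32.597 × 0.8868 = 28.907 g.

28.91 g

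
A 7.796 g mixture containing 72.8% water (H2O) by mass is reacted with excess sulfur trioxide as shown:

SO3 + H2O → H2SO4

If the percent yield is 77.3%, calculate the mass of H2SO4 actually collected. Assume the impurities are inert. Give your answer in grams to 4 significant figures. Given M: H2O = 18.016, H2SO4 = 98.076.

23.88 g

Pure H2O available = 7.796 g × 0.728 = 5.6755 g.
n(H2O) = 5.6755 g / 18.016 g/mol = 0.31502 mol.
From the equation the H2O:H2SO4 mole ratio is 1:1, so n(H2SO4) = 0.31502 × 1/1 = 0.31502 mol.
Mass of H2SO4 = 0.31502 mol × 98.076 g/mol = 30.896 g.
Actual mass collected = 30.896 g × 0.773 = 23.883 g.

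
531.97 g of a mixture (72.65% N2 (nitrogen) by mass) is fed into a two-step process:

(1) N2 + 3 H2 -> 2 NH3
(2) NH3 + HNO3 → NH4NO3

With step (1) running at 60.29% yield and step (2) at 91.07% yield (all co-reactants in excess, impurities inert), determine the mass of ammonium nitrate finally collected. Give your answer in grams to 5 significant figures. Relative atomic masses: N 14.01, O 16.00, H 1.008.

Pure N2 = 531.97 × 0.7265 = 386.476 g.
M(N2) = 2(14.01) = 28.02 g/mol.
M(NH4NO3) = 2(14.01) + 4(1.008) + 3(16.00) = 80.052 g/mol.
n(N2) = 386.476 / 28.02 = 13.7929 mol.
Step 1 (N2:NH3 = 1:2): theoretical n(NH3) = 27.5857 mol; at 60.29% yield, n(NH3) = 16.6314 mol.
Step 2 (NH3:NH4NO3 = 1:1): theoretical n(NH4NO3) = 16.6314 mol, so theoretical mass = 16.6314 × 80.052 = 1331.38 g.
At 91.07% yield, actual mass of NH4NO3 = 1331.38 × 0.9107 = 1212.49 g.

1212.5 g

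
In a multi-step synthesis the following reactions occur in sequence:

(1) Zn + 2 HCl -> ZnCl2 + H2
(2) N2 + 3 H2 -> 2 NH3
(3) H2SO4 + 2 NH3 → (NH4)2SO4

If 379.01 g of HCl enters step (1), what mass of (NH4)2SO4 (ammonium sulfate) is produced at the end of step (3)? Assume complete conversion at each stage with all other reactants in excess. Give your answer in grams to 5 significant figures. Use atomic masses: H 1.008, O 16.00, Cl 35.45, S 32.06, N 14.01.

M(HCl) = 1.008 + 35.45 = 36.458 g/mol.
M((NH4)2SO4) = 2(14.01) + 8(1.008) + 32.06 + 4(16.00) = 132.144 g/mol.
n(HCl) = 379.01 / 36.458 = 10.3958 mol.
Reaction (1): HCl→H2 ratio 2:1 ⇒ n(H2) = 5.19790 mol.
Reaction (2): H2→NH3 ratio 3:2 ⇒ n(NH3) = 3.46527 mol.
Reaction (3): NH3→(NH4)2SO4 ratio 2:1 ⇒ n((NH4)2SO4) = 1.73263 mol.
Mass of (NH4)2SO4 = 1.73263 × 132.144 = 228.957 g.

228.96 g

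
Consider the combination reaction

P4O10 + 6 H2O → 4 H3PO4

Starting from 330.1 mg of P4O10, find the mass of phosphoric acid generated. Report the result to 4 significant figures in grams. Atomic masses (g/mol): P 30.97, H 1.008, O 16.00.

M(P4O10) = 4(30.97) + 10(16.00) = 283.88 g/mol.
M(H3PO4) = 3(1.008) + 30.97 + 4(16.00) = 97.994 g/mol.
Convert: 330.1 mg = 0.33010 g.
n(P4O10) = 0.33010 g / 283.88 g/mol = 0.0011628 mol.
From the equation the P4O10:H3PO4 mole ratio is 1:4, so n(H3PO4) = 0.0011628 × 4/1 = 0.0046513 mol.
Mass of H3PO4 = 0.0046513 mol × 97.994 g/mol = 0.45580 g.

0.4558 g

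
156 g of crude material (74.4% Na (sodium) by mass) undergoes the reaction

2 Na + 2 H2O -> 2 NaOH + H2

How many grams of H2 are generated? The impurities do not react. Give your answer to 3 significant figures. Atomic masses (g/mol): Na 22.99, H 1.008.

5.09 g

Mass of pure Na = 156 g × 0.744 = 116.1 g.
M(Na) = 22.99 g/mol.
M(H2) = 2(1.008) = 2.016 g/mol.
n(Na) = 116.1 g / 22.99 g/mol = 5.048 mol.
From the equation the Na:H2 mole ratio is 2:1, so n(H2) = 5.048 × 1/2 = 2.524 mol.
Mass of H2 = 2.524 mol × 2.016 g/mol = 5.089 g.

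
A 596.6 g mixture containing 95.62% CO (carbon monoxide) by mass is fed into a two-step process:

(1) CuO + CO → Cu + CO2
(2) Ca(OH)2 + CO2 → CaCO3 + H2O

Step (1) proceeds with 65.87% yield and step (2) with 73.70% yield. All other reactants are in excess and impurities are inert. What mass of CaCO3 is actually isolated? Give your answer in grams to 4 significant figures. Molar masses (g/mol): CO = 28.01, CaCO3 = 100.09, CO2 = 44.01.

989.6 g

Pure CO = 596.6 × 0.9562 = 570.47 g.
n(CO) = 570.47 / 28.01 = 20.367 mol.
Step 1 (CO:CO2 = 1:1): theoretical n(CO2) = 20.367 mol; at 65.87% yield, n(CO2) = 13.415 mol.
Step 2 (CO2:CaCO3 = 1:1): theoretical n(CaCO3) = 13.415 mol, so theoretical mass = 13.415 × 100.09 = 1342.8 g.
At 73.70% yield, actual mass of CaCO3 = 1342.8 × 0.7370 = 989.61 g.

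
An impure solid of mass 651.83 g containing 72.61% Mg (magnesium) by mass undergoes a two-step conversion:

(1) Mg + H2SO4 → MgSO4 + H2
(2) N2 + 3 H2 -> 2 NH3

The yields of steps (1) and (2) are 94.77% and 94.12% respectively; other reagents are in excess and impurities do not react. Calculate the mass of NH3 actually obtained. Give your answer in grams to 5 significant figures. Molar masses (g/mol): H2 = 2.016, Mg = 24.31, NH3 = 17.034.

Pure Mg = 651.83 × 0.7261 = 473.294 g.
n(Mg) = 473.294 / 24.31 = 19.4691 mol.
Step 1 (Mg:H2 = 1:1): theoretical n(H2) = 19.4691 mol; at 94.77% yield, n(H2) = 18.4509 mol.
Step 2 (H2:NH3 = 3:2): theoretical n(NH3) = 12.3006 mol, so theoretical mass = 12.3006 × 17.034 = 209.528 g.
At 94.12% yield, actual mass of NH3 = 209.528 × 0.9412 = 197.208 g.

197.21 g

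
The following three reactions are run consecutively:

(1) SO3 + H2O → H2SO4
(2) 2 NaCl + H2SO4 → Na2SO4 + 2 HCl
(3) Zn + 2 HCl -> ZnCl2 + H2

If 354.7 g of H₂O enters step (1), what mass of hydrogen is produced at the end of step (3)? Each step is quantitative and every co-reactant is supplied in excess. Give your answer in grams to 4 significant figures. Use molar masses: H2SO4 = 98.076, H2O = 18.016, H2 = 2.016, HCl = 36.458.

n(H2O) = 354.7 / 18.016 = 19.688 mol.
Reaction (1): H2O→H2SO4 ratio 1:1 ⇒ n(H2SO4) = 19.688 mol.
Reaction (2): H2SO4→HCl ratio 1:2 ⇒ n(HCl) = 39.376 mol.
Reaction (3): HCl→H2 ratio 2:1 ⇒ n(H2) = 19.688 mol.
Mass of H2 = 19.688 × 2.016 = 39.691 g.

39.69 g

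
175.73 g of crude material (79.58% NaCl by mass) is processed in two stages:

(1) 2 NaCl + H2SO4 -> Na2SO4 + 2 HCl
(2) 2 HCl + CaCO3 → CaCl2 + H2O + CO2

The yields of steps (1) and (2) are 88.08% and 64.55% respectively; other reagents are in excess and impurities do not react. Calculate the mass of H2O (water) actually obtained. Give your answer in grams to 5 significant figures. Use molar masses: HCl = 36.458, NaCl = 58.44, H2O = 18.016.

12.256 g

Pure NaCl = 175.73 × 0.7958 = 139.846 g.
n(NaCl) = 139.846 / 58.44 = 2.39298 mol.
Step 1 (NaCl:HCl = 2:2): theoretical n(HCl) = 2.39298 mol; at 88.08% yield, n(HCl) = 2.10774 mol.
Step 2 (HCl:H2O = 2:1): theoretical n(H2O) = 1.05387 mol, so theoretical mass = 1.05387 × 18.016 = 18.9865 g.
At 64.55% yield, actual mass of H2O = 18.9865 × 0.6455 = 12.2558 g.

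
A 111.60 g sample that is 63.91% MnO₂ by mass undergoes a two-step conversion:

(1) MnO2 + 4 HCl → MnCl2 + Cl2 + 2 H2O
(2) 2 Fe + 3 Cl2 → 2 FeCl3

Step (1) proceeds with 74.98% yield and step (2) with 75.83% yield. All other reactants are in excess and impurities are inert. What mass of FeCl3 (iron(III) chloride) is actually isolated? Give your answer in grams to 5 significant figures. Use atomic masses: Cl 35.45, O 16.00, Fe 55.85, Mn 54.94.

Pure MnO2 = 111.60 × 0.6391 = 71.3236 g.
M(MnO2) = 54.94 + 2(16.00) = 86.94 g/mol.
M(FeCl3) = 55.85 + 3(35.45) = 162.20 g/mol.
n(MnO2) = 71.3236 / 86.94 = 0.820377 mol.
Step 1 (MnO2:Cl2 = 1:1): theoretical n(Cl2) = 0.820377 mol; at 74.98% yield, n(Cl2) = 0.615119 mol.
Step 2 (Cl2:FeCl3 = 3:2): theoretical n(FeCl3) = 0.410079 mol, so theoretical mass = 0.410079 × 162.20 = 66.5148 g.
At 75.83% yield, actual mass of FeCl3 = 66.5148 × 0.7583 = 50.4382 g.

50.438 g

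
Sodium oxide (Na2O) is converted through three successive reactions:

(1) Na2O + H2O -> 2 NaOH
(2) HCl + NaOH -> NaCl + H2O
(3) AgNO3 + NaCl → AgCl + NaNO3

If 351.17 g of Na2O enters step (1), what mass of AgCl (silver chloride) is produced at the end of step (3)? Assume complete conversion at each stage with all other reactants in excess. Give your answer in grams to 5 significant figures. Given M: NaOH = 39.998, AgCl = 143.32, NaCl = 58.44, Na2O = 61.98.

1624.1 g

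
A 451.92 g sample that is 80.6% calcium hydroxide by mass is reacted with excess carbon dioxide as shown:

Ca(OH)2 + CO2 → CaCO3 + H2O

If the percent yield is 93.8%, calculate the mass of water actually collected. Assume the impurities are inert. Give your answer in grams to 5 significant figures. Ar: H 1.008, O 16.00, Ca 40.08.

Pure Ca(OH)2 available = 451.92 g × 0.806 = 364.248 g.
M(Ca(OH)2) = 40.08 + 2(16.00) + 2(1.008) = 74.096 g/mol.
M(H2O) = 2(1.008) + 16.00 = 18.016 g/mol.
n(Ca(OH)2) = 364.248 g / 74.096 g/mol = 4.91589 mol.
From the equation the Ca(OH)2:H2O mole ratio is 1:1, so n(H2O) = 4.91589 × 1/1 = 4.91589 mol.
Mass of H2O = 4.91589 mol × 18.016 g/mol = 88.5646 g.
Actual mass collected = 88.5646 g × 0.938 = 83.0736 g.

83.074 g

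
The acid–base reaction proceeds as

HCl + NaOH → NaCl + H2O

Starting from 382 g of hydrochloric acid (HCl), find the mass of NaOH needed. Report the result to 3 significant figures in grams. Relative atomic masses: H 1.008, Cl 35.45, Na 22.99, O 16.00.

M(HCl) = 1.008 + 35.45 = 36.458 g/mol.
M(NaOH) = 22.99 + 16.00 + 1.008 = 39.998 g/mol.
n(HCl) = 382.0 g / 36.458 g/mol = 10.48 mol.
From the equation the HCl:NaOH mole ratio is 1:1, so n(NaOH) = 10.48 × 1/1 = 10.48 mol.
Mass of NaOH = 10.48 mol × 39.998 g/mol = 419.1 g.

419 g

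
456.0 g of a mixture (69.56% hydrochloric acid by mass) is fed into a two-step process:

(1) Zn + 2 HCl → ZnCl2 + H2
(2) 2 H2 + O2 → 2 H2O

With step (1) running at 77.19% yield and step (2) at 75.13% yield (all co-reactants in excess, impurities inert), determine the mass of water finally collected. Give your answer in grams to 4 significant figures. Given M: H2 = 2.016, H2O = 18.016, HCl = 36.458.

Pure HCl = 456.0 × 0.6956 = 317.19 g.
n(HCl) = 317.19 / 36.458 = 8.7002 mol.
Step 1 (HCl:H2 = 2:1): theoretical n(H2) = 4.3501 mol; at 77.19% yield, n(H2) = 3.3579 mol.
Step 2 (H2:H2O = 2:2): theoretical n(H2O) = 3.3579 mol, so theoretical mass = 3.3579 × 18.016 = 60.495 g.
At 75.13% yield, actual mass of H2O = 60.495 × 0.7513 = 45.450 g.

45.45 g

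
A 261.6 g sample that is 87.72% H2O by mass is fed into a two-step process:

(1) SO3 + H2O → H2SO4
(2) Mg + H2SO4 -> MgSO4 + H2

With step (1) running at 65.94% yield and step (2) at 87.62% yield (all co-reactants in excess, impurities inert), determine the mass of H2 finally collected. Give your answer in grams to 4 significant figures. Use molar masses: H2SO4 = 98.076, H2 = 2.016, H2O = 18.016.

Pure H2O = 261.6 × 0.8772 = 229.48 g.
n(H2O) = 229.48 / 18.016 = 12.737 mol.
Step 1 (H2O:H2SO4 = 1:1): theoretical n(H2SO4) = 12.737 mol; at 65.94% yield, n(H2SO4) = 8.3990 mol.
Step 2 (H2SO4:H2 = 1:1): theoretical n(H2) = 8.3990 mol, so theoretical mass = 8.3990 × 2.016 = 16.932 g.
At 87.62% yield, actual mass of H2 = 16.932 × 0.8762 = 14.836 g.

14.84 g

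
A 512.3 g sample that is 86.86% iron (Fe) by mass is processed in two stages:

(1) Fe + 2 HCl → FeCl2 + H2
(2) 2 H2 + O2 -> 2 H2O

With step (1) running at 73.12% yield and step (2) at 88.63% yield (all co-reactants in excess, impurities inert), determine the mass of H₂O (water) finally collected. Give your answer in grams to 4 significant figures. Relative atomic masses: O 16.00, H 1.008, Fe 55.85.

93.02 g

Pure Fe = 512.3 × 0.8686 = 444.98 g.
M(Fe) = 55.85 g/mol.
M(H2O) = 2(1.008) + 16.00 = 18.016 g/mol.
n(Fe) = 444.98 / 55.85 = 7.9675 mol.
Step 1 (Fe:H2 = 1:1): theoretical n(H2) = 7.9675 mol; at 73.12% yield, n(H2) = 5.8258 mol.
Step 2 (H2:H2O = 2:2): theoretical n(H2O) = 5.8258 mol, so theoretical mass = 5.8258 × 18.016 = 104.96 g.
At 88.63% yield, actual mass of H2O = 104.96 × 0.8863 = 93.024 g.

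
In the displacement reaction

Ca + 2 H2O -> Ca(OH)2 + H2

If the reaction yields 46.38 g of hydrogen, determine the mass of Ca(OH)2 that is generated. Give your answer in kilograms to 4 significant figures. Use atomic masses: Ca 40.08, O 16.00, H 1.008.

M(H2) = 2(1.008) = 2.016 g/mol.
M(Ca(OH)2) = 40.08 + 2(16.00) + 2(1.008) = 74.096 g/mol.
n(H2) = 46.380 g / 2.016 g/mol = 23.006 mol.
From the equation the H2:Ca(OH)2 mole ratio is 1:1, so n(Ca(OH)2) = 23.006 × 1/1 = 23.006 mol.
Mass of Ca(OH)2 = 23.006 mol × 74.096 g/mol = 1704.6 g.
Converting to kg: 1704.6 g = 1.705 kg.

1.705 kg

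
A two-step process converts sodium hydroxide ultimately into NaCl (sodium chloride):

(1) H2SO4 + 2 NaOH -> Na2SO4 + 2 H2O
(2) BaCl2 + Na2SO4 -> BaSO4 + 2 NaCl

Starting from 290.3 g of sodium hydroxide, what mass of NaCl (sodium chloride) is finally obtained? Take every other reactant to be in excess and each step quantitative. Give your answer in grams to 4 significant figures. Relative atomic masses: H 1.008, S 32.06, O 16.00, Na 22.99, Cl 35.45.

M(NaOH) = 22.99 + 16.00 + 1.008 = 39.998 g/mol.
M(NaCl) = 22.99 + 35.45 = 58.44 g/mol.
n(NaOH) = 290.30 / 39.998 = 7.2579 mol.
Step 1 gives a 2:1 ratio of NaOH to Na2SO4, so n(Na2SO4) = 3.6289 mol.
In step 2 the Na2SO4:NaCl ratio is 1:2, so n(NaCl) = 7.2579 mol.
Mass of NaCl = 7.2579 × 58.44 = 424.15 g.

424.1 g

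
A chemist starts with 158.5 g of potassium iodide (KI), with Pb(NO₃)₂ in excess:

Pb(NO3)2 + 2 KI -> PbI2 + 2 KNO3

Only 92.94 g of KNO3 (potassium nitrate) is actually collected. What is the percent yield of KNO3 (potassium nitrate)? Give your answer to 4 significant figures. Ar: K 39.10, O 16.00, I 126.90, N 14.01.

M(KI) = 39.10 + 126.90 = 166.00 g/mol.
M(KNO3) = 39.10 + 14.01 + 3(16.00) = 101.11 g/mol.
n(KI) = 158.50 g / 166.00 g/mol = 0.95482 mol.
From the equation the KI:KNO3 mole ratio is 2:2, so n(KNO3) = 0.95482 × 2/2 = 0.95482 mol.
Mass of KNO3 = 0.95482 mol × 101.11 g/mol = 96.542 g.
This is the theoretical yield. Percent yield = 92.94 g / 96.542 g × 100% = 96.269%.

96.27 %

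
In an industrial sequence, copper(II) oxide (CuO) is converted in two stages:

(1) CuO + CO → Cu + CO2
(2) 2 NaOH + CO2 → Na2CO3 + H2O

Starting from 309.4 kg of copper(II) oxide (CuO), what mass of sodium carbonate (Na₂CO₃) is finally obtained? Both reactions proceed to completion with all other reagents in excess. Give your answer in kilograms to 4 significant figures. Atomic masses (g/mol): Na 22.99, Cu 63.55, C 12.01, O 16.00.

M(CuO) = 63.55 + 16.00 = 79.55 g/mol.
M(Na2CO3) = 2(22.99) + 12.01 + 3(16.00) = 105.99 g/mol.
309.4 kg = 309400 g.
n(CuO) = 309400 / 79.55 = 3889.4 mol.
Step 1 gives a 1:1 ratio of CuO to CO2, so n(CO2) = 3889.4 mol.
In step 2 the CO2:Na2CO3 ratio is 1:1, so n(Na2CO3) = 3889.4 mol.
Mass of Na2CO3 = 3889.4 × 105.99 = 412240 g = 412.2 kg.

412.2 kg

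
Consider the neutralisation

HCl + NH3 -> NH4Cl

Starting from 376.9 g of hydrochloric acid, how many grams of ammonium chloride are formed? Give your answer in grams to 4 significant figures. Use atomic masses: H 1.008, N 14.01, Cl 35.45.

553.0 g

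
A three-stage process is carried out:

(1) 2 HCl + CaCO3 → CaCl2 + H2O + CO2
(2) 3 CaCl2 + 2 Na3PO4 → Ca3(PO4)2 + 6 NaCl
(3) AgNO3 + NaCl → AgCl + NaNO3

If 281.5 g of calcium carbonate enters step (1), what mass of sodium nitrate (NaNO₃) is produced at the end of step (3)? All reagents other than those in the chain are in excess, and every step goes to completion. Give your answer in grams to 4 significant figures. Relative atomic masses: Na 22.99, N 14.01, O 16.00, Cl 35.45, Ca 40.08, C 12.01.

M(CaCO3) = 40.08 + 12.01 + 3(16.00) = 100.09 g/mol.
M(NaNO3) = 22.99 + 14.01 + 3(16.00) = 85.00 g/mol.
n(CaCO3) = 281.5 / 100.09 = 2.8125 mol.
Reaction (1): CaCO3→CaCl2 ratio 1:1 ⇒ n(CaCl2) = 2.8125 mol.
Reaction (2): CaCl2→NaCl ratio 3:6 ⇒ n(NaCl) = 5.6249 mol.
Reaction (3): NaCl→NaNO3 ratio 1:1 ⇒ n(NaNO3) = 5.6249 mol.
Mass of NaNO3 = 5.6249 × 85.00 = 478.12 g.

478.1 g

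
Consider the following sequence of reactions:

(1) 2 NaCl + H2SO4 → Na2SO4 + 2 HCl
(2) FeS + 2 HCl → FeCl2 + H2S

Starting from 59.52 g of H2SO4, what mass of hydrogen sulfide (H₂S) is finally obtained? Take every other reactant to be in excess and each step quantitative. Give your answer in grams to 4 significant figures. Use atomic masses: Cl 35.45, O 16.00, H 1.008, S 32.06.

M(H2SO4) = 2(1.008) + 32.06 + 4(16.00) = 98.076 g/mol.
M(H2S) = 2(1.008) + 32.06 = 34.076 g/mol.
n(H2SO4) = 59.520 / 98.076 = 0.60688 mol.
Step 1 gives a 1:2 ratio of H2SO4 to HCl, so n(HCl) = 1.2138 mol.
In step 2 the HCl:H2S ratio is 2:1, so n(H2S) = 0.60688 mol.
Mass of H2S = 0.60688 × 34.076 = 20.680 g.

20.68 g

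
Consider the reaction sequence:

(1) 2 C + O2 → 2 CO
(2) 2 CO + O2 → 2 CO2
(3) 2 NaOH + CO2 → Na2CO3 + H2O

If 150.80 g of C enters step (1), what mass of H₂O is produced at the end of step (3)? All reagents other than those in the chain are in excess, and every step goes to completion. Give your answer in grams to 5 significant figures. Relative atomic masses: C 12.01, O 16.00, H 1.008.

M(C) = 12.01 g/mol.
M(H2O) = 2(1.008) + 16.00 = 18.016 g/mol.
n(C) = 150.80 / 12.01 = 12.5562 mol.
Reaction (1): C→CO ratio 2:2 ⇒ n(CO) = 12.5562 mol.
Reaction (2): CO→CO2 ratio 2:2 ⇒ n(CO2) = 12.5562 mol.
Reaction (3): CO2→H2O ratio 1:1 ⇒ n(H2O) = 12.5562 mol.
Mass of H2O = 12.5562 × 18.016 = 226.213 g.

226.21 g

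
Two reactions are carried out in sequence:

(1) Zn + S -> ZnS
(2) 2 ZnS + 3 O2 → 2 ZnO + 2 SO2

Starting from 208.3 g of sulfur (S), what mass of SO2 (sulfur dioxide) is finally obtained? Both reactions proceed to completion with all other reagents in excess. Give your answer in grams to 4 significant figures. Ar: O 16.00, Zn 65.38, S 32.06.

M(S) = 32.06 g/mol.
M(SO2) = 32.06 + 2(16.00) = 64.06 g/mol.
n(S) = 208.30 / 32.06 = 6.4972 mol.
Step 1 gives a 1:1 ratio of S to ZnS, so n(ZnS) = 6.4972 mol.
In step 2 the ZnS:SO2 ratio is 2:2, so n(SO2) = 6.4972 mol.
Mass of SO2 = 6.4972 × 64.06 = 416.21 g.

416.2 g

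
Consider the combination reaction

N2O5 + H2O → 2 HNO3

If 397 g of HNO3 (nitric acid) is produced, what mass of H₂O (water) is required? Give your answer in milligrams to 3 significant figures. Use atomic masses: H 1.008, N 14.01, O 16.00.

56700 mg

M(HNO3) = 1.008 + 14.01 + 3(16.00) = 63.018 g/mol.
M(H2O) = 2(1.008) + 16.00 = 18.016 g/mol.
n(HNO3) = 397.0 g / 63.018 g/mol = 6.300 mol.
From the equation the HNO3:H2O mole ratio is 2:1, so n(H2O) = 6.300 × 1/2 = 3.150 mol.
Mass of H2O = 3.150 mol × 18.016 g/mol = 56.75 g.
Converting to mg: 56.75 g = 56700 mg.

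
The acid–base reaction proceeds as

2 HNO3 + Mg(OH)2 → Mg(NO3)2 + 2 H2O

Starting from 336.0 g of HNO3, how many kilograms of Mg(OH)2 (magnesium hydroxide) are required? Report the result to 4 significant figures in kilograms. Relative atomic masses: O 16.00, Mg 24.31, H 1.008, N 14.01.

0.1555 kg

M(HNO3) = 1.008 + 14.01 + 3(16.00) = 63.018 g/mol.
M(Mg(OH)2) = 24.31 + 2(16.00) + 2(1.008) = 58.326 g/mol.
n(HNO3) = 336.00 g / 63.018 g/mol = 5.3318 mol.
From the equation the HNO3:Mg(OH)2 mole ratio is 2:1, so n(Mg(OH)2) = 5.3318 × 1/2 = 2.6659 mol.
Mass of Mg(OH)2 = 2.6659 mol × 58.326 g/mol = 155.49 g.
Converting to kg: 155.49 g = 0.1555 kg.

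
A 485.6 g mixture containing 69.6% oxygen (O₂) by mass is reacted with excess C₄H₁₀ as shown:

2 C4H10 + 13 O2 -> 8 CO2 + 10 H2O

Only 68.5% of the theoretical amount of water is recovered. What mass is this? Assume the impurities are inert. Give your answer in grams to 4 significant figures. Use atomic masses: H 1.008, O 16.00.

100.3 g

Pure O2 available = 485.6 g × 0.696 = 337.98 g.
M(O2) = 2(16.00) = 32.00 g/mol.
M(H2O) = 2(1.008) + 16.00 = 18.016 g/mol.
n(O2) = 337.98 g / 32.00 g/mol = 10.562 mol.
From the equation the O2:H2O mole ratio is 13:10, so n(H2O) = 10.562 × 10/13 = 8.1245 mol.
Mass of H2O = 8.1245 mol × 18.016 g/mol = 146.37 g.
Actual mass collected = 146.37 g × 0.685 = 100.26 g.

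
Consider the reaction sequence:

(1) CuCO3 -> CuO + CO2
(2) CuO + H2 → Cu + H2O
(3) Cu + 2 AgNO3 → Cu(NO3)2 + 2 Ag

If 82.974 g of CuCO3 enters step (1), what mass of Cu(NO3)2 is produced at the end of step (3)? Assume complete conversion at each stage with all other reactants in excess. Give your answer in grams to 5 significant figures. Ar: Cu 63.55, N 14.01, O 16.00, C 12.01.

125.96 g

M(CuCO3) = 63.55 + 12.01 + 3(16.00) = 123.56 g/mol.
M(Cu(NO3)2) = 63.55 + 2(14.01) + 6(16.00) = 187.57 g/mol.
n(CuCO3) = 82.974 / 123.56 = 0.671528 mol.
Reaction (1): CuCO3→CuO ratio 1:1 ⇒ n(CuO) = 0.671528 mol.
Reaction (2): CuO→Cu ratio 1:1 ⇒ n(Cu) = 0.671528 mol.
Reaction (3): Cu→Cu(NO3)2 ratio 1:1 ⇒ n(Cu(NO3)2) = 0.671528 mol.
Mass of Cu(NO3)2 = 0.671528 × 187.57 = 125.959 g.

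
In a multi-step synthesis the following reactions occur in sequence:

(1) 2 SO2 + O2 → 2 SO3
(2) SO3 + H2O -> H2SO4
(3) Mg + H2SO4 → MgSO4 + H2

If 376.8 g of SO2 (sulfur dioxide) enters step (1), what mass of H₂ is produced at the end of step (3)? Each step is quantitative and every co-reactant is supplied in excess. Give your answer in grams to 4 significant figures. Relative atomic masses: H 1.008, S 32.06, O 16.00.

11.86 g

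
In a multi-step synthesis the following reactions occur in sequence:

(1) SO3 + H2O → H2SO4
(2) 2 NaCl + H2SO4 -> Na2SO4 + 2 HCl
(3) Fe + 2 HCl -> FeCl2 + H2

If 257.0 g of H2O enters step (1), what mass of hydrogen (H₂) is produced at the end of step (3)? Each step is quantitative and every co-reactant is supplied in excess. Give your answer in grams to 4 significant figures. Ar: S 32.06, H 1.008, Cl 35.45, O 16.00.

M(H2O) = 2(1.008) + 16.00 = 18.016 g/mol.
M(H2) = 2(1.008) = 2.016 g/mol.
n(H2O) = 257.0 / 18.016 = 14.265 mol.
Reaction (1): H2O→H2SO4 ratio 1:1 ⇒ n(H2SO4) = 14.265 mol.
Reaction (2): H2SO4→HCl ratio 1:2 ⇒ n(HCl) = 28.530 mol.
Reaction (3): HCl→H2 ratio 2:1 ⇒ n(H2) = 14.265 mol.
Mass of H2 = 14.265 × 2.016 = 28.758 g.

28.76 g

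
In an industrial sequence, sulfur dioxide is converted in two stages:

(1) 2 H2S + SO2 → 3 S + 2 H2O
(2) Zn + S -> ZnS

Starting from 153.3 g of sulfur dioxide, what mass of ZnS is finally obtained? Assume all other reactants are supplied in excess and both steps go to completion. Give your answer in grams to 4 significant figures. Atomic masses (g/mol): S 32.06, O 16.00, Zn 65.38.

699.5 g

M(SO2) = 32.06 + 2(16.00) = 64.06 g/mol.
M(ZnS) = 65.38 + 32.06 = 97.44 g/mol.
n(SO2) = 153.30 / 64.06 = 2.3931 mol.
Step 1 gives a 1:3 ratio of SO2 to S, so n(S) = 7.1792 mol.
In step 2 the S:ZnS ratio is 1:1, so n(ZnS) = 7.1792 mol.
Mass of ZnS = 7.1792 × 97.44 = 699.54 g.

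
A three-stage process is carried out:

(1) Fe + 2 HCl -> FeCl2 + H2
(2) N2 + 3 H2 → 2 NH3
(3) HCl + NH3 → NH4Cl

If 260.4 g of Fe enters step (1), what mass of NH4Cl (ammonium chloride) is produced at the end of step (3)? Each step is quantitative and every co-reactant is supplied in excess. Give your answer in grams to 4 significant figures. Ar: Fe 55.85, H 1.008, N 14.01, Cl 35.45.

M(Fe) = 55.85 g/mol.
M(NH4Cl) = 14.01 + 4(1.008) + 35.45 = 53.492 g/mol.
n(Fe) = 260.4 / 55.85 = 4.6625 mol.
Reaction (1): Fe→H2 ratio 1:1 ⇒ n(H2) = 4.6625 mol.
Reaction (2): H2→NH3 ratio 3:2 ⇒ n(NH3) = 3.1083 mol.
Reaction (3): NH3→NH4Cl ratio 1:1 ⇒ n(NH4Cl) = 3.1083 mol.
Mass of NH4Cl = 3.1083 × 53.492 = 166.27 g.

166.3 g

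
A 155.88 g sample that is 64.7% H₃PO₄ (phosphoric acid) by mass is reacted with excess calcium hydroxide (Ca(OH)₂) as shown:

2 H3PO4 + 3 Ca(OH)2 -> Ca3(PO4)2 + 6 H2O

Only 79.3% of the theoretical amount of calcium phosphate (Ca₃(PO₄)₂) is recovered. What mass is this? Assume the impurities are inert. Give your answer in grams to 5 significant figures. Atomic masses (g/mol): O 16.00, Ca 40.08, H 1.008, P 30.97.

126.58 g

Pure H3PO4 available = 155.88 g × 0.647 = 100.854 g.
M(H3PO4) = 3(1.008) + 30.97 + 4(16.00) = 97.994 g/mol.
M(Ca3(PO4)2) = 3(40.08) + 2(30.97) + 8(16.00) = 310.18 g/mol.
n(H3PO4) = 100.854 g / 97.994 g/mol = 1.02919 mol.
From the equation the H3PO4:Ca3(PO4)2 mole ratio is 2:1, so n(Ca3(PO4)2) = 1.02919 × 1/2 = 0.514595 mol.
Mass of Ca3(PO4)2 = 0.514595 mol × 310.18 g/mol = 159.617 g.
Actual mass collected = 159.617 g × 0.793 = 126.576 g.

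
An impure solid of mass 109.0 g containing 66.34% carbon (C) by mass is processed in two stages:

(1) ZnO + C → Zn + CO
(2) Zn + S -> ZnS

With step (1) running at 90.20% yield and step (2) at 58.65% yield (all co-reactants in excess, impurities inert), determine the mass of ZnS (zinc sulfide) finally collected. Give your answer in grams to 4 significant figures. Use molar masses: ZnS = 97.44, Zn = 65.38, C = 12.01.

Pure C = 109.0 × 0.6634 = 72.311 g.
n(C) = 72.311 / 12.01 = 6.0209 mol.
Step 1 (C:Zn = 1:1): theoretical n(Zn) = 6.0209 mol; at 90.20% yield, n(Zn) = 5.4308 mol.
Step 2 (Zn:ZnS = 1:1): theoretical n(ZnS) = 5.4308 mol, so theoretical mass = 5.4308 × 97.44 = 529.18 g.
At 58.65% yield, actual mass of ZnS = 529.18 × 0.5865 = 310.36 g.

310.4 g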